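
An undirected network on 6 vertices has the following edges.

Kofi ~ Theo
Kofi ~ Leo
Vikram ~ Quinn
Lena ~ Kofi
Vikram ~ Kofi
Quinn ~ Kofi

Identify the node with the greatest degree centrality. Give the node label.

Degrees — Kofi:5, Lena:1, Leo:1, Quinn:2, Theo:1, Vikram:2.
The maximum is 5, attained only by Kofi.

Kofi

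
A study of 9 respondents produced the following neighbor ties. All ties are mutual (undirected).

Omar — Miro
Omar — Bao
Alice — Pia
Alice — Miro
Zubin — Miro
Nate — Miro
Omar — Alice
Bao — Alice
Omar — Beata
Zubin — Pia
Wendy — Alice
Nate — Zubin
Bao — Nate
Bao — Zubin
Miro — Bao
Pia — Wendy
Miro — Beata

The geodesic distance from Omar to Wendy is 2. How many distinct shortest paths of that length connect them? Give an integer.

1

The shortest distance is 2, and the only length-2 path is Omar–Alice–Wendy. So there is exactly 1 shortest path.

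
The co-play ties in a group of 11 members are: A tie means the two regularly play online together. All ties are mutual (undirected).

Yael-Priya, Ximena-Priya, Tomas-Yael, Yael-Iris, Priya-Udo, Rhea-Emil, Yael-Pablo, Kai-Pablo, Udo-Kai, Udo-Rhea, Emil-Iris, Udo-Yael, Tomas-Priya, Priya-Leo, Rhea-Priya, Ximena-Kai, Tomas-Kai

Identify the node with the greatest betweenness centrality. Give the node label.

Unnormalized betweenness of each node: Emil:1, Iris:5/2, Kai:11/3, Leo:0, Pablo:2/3, Priya:50/3, Rhea:11/2, Tomas:4/3, Udo:9/2, Ximena:2/3, Yael:25/2.
Priya has the largest value, 50/3, making it the main broker — the node through which the most shortest paths run.

Priya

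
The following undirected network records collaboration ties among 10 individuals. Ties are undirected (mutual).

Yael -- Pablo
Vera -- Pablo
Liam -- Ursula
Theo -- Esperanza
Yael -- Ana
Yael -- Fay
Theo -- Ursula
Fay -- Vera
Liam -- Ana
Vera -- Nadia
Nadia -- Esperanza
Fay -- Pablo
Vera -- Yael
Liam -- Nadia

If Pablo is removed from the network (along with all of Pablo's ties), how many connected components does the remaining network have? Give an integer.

1

Pablo's neighbors (Fay, Vera, and Yael) remain reachable from one another through other ties, so the rest of the network stays in one piece.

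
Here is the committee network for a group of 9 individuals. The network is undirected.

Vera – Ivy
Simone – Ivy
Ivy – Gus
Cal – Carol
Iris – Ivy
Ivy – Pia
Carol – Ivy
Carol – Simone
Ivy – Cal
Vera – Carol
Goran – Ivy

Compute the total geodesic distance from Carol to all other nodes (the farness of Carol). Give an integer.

12

Distances from Carol: Cal:1, Goran:2, Gus:2, Iris:2, Ivy:1, Pia:2, Simone:1, Vera:1.
Sum = 1 + 2 + 2 + 2 + 1 + 2 + 1 + 1 = 12.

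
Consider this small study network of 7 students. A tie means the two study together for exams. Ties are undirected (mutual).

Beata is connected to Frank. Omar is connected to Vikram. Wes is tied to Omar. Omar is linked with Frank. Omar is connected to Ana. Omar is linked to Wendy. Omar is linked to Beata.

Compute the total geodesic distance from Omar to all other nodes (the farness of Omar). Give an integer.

Distances from Omar: Ana:1, Beata:1, Frank:1, Vikram:1, Wendy:1, Wes:1.
Sum = 1 + 1 + 1 + 1 + 1 + 1 = 6.

6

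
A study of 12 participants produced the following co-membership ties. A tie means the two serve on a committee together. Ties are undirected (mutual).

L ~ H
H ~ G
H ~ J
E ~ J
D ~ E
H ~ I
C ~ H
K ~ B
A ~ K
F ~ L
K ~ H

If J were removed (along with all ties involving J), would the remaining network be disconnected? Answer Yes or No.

Yes

Removing J leaves {A, B, C, F, G, H, I, K, and L} with no path to {D and E}, so the network splits into 2 components. J is a cut vertex.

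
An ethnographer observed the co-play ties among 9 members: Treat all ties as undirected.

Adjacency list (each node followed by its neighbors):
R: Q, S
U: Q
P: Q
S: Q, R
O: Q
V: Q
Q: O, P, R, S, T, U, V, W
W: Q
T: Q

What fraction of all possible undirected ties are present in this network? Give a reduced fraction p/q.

1/4

There are 9 edges and 9 nodes, so the maximum possible is C(9,2) = 36.
Density = 9/36 = 1/4.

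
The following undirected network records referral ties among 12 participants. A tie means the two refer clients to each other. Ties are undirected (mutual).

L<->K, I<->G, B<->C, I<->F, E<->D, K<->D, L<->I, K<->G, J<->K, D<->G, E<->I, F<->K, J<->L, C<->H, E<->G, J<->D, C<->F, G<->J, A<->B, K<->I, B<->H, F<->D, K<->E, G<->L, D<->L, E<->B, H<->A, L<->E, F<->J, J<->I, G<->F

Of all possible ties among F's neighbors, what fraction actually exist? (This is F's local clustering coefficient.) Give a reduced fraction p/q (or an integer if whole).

F's neighbors: C, D, G, I, J, and K (k = 6).
Possible neighbor pairs: C(6,2) = 15. Edges among them: D–G, D–J, D–K, G–I, G–J, G–K, I–J, I–K, J–K → e = 9.
Clustering(F) = 9/15 = 3/5.

3/5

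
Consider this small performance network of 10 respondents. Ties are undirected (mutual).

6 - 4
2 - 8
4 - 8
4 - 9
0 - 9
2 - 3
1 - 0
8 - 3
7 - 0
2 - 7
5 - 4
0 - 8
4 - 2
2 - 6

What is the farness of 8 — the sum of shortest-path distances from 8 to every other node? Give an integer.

Distances from 8: 0:1, 1:2, 2:1, 3:1, 4:1, 5:2, 6:2, 7:2, 9:2.
Sum = 1 + 2 + 1 + 1 + 1 + 2 + 2 + 2 + 2 = 14.

14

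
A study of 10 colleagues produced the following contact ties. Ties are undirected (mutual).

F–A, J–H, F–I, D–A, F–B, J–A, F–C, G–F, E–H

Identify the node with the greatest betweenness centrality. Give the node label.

F

Unnormalized betweenness of each node: A:23, B:0, C:0, D:0, E:0, F:26, G:0, H:8, I:0, J:14.
F has the largest value, 26, making it the main broker — the node through which the most shortest paths run.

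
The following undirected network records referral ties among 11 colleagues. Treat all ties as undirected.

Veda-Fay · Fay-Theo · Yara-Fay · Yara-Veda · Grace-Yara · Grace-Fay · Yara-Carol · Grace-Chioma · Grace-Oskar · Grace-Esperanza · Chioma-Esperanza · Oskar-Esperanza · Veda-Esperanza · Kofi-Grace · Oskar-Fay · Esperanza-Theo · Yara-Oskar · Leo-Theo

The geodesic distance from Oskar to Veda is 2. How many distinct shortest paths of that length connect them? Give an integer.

The shortest distance is 2. The length-2 paths are: Oskar–Yara–Veda; Oskar–Fay–Veda; Oskar–Esperanza–Veda.
That gives 3 distinct shortest paths.

3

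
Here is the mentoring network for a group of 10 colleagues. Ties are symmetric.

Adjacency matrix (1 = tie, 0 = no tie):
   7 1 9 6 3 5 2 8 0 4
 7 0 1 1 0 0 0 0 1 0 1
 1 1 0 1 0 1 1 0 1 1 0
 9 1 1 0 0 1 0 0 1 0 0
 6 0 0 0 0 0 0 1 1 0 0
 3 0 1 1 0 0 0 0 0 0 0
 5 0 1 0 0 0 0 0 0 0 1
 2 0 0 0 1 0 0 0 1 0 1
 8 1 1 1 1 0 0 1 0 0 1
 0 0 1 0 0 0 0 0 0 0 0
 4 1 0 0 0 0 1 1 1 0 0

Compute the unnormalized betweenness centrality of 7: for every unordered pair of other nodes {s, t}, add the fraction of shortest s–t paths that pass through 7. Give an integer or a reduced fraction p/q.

47/30

Pairs whose geodesics pass through 7 — 1–4: 1/3; 9–4: 1/2; 3–4: 2/5; 0–4: 1/3.
All other pairs contribute 0.
Summing the contributions gives betweenness(7) = 47/30.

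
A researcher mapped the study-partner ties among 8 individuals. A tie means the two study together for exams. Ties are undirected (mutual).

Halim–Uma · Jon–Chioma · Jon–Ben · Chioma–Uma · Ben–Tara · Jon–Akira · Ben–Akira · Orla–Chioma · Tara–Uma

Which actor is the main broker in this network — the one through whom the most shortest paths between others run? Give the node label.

Unnormalized betweenness of each node: Akira:0, Ben:3, Chioma:9, Halim:0, Jon:5, Orla:0, Tara:3, Uma:8.
Chioma has the largest value, 9, making it the main broker — the node through which the most shortest paths run.

Chioma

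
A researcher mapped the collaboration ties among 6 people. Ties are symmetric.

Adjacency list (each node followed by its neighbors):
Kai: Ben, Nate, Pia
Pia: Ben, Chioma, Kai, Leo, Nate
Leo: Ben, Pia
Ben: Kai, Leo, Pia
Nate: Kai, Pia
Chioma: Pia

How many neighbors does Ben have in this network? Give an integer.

Ben is directly tied to Kai, Leo, and Pia. That is 3 neighbors, so the degree of Ben is 3.

3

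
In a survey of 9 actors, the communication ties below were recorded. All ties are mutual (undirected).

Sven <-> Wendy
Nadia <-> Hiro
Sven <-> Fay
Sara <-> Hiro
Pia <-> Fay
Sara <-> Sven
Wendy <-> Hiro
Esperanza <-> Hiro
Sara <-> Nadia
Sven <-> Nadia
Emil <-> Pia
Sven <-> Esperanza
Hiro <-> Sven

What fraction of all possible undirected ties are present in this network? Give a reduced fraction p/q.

There are 13 edges and 9 nodes, so the maximum possible is C(9,2) = 36.
Density = 13/36.

13/36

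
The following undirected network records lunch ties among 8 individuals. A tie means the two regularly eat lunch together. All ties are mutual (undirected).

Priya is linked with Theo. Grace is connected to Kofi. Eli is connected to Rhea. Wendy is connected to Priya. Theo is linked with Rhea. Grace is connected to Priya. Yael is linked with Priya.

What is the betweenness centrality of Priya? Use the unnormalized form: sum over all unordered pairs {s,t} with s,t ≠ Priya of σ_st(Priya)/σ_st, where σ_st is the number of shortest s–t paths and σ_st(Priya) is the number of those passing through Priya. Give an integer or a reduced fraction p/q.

17

Pairs whose geodesics pass through Priya — Rhea–Grace: 1; Rhea–Kofi: 1; Rhea–Wendy: 1; Rhea–Yael: 1; Grace–Wendy: 1; Grace–Eli: 1; Grace–Yael: 1; Grace–Theo: 1; Kofi–Wendy: 1; Kofi–Eli: 1; Kofi–Yael: 1; Kofi–Theo: 1; Wendy–Eli: 1; Wendy–Yael: 1 … (+3 more pairs).
All other pairs contribute 0.
Summing the contributions gives betweenness(Priya) = 17.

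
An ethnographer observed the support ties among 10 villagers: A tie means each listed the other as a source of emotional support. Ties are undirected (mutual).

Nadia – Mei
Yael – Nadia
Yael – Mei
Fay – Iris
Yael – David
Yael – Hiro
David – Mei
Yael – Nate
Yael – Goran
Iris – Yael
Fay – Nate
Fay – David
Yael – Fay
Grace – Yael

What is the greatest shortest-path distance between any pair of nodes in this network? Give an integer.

2

Eccentricity of each node (its greatest distance to any other): David:2, Fay:2, Goran:2, Grace:2, Hiro:2, Iris:2, Mei:2, Nadia:2, Nate:2, Yael:1.
The maximum eccentricity is 2, realized for instance by the pair Hiro–Goran via Hiro – Yael – Goran. So the diameter is 2.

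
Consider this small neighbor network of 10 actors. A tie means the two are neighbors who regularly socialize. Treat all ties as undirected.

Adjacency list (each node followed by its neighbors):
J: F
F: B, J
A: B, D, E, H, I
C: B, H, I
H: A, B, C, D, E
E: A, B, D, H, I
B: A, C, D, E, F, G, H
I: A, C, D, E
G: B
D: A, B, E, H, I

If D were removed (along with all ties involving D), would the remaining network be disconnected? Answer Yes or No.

No

Even without D, every remaining node can still reach every other (the residual graph is connected), so D is not a cut vertex.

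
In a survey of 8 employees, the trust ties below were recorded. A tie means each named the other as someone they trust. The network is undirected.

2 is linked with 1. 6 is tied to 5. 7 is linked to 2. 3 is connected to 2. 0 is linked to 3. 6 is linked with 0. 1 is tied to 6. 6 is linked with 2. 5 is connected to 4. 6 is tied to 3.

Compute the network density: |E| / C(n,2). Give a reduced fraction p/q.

5/14

There are 10 edges and 8 nodes, so the maximum possible is C(8,2) = 28.
Density = 10/28 = 5/14.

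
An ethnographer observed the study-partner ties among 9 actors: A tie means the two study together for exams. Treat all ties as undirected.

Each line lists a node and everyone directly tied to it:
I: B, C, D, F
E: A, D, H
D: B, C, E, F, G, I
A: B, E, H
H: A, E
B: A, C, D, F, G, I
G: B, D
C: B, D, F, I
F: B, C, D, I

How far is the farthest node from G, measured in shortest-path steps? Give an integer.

3

Distances from G: A:2, B:1, C:2, D:1, E:2, F:2, H:3, I:2.
The largest is 3 (to H), so the eccentricity of G is 3.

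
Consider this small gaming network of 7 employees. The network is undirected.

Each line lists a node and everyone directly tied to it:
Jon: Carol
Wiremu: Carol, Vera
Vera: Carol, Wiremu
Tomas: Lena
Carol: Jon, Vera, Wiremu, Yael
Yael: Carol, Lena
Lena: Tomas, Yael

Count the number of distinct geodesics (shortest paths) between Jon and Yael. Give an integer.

The shortest distance is 2, and the only length-2 path is Jon–Carol–Yael. So there is exactly 1 shortest path.

1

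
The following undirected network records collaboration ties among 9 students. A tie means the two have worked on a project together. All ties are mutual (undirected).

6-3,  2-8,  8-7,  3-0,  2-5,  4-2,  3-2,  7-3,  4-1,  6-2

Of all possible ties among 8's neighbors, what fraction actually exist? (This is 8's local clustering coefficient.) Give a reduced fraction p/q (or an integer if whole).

0

8's neighbors: 2 and 7 (k = 2).
Possible neighbor pairs: C(2,2) = 1. Edges among them: none → e = 0.
Clustering(8) = 0/1.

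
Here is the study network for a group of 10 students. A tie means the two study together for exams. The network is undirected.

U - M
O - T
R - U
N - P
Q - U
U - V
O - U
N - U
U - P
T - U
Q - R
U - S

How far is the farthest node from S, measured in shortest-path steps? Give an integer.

Distances from S: M:2, N:2, O:2, P:2, Q:2, R:2, T:2, U:1, V:2.
The largest is 2 (to P, R, O, Q, V, N, M, and T), so the eccentricity of S is 2.

2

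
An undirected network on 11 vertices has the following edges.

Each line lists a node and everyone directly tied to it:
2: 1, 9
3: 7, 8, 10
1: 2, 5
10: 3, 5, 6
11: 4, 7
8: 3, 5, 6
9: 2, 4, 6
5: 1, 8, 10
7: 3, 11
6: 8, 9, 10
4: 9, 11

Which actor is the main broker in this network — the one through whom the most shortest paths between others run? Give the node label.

9

Unnormalized betweenness of each node: 1:19/6, 2:4, 3:25/3, 4:6, 5:13/2, 6:49/6, 7:5, 8:6, 9:77/6, 10:6, 11:4.
9 has the largest value, 77/6, making it the main broker — the node through which the most shortest paths run.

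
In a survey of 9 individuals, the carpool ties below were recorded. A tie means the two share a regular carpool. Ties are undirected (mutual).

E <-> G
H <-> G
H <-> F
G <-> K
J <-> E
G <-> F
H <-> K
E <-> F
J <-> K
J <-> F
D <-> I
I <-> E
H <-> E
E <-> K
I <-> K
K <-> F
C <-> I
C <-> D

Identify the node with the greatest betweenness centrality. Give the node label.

Unnormalized betweenness of each node: C:0, D:0, E:20/3, F:2/3, G:0, H:0, I:12, J:0, K:20/3.
I has the largest value, 12, making it the main broker — the node through which the most shortest paths run.

I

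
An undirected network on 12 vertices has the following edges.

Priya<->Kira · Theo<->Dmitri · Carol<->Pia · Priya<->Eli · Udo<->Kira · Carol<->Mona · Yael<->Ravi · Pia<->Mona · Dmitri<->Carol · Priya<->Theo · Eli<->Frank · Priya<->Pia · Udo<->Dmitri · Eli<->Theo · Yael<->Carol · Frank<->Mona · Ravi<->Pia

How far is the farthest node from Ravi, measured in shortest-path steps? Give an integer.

4

Distances from Ravi: Carol:2, Dmitri:3, Eli:3, Frank:3, Kira:3, Mona:2, Pia:1, Priya:2, Theo:3, Udo:4, Yael:1.
The largest is 4 (to Udo), so the eccentricity of Ravi is 4.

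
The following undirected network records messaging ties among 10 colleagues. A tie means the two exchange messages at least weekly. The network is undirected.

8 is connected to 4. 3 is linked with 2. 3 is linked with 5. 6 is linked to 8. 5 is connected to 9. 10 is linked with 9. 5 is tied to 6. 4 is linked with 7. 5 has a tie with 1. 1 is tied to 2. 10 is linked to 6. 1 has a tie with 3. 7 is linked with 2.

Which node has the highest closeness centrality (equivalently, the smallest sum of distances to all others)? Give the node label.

Farness (sum of distances to all others) for each node — 1:18, 2:20, 3:18, 4:22, 5:16, 6:17, 7:22, 8:20, 9:22, 10:23.
The smallest farness is 16, for 5, so 5 has the highest closeness.

5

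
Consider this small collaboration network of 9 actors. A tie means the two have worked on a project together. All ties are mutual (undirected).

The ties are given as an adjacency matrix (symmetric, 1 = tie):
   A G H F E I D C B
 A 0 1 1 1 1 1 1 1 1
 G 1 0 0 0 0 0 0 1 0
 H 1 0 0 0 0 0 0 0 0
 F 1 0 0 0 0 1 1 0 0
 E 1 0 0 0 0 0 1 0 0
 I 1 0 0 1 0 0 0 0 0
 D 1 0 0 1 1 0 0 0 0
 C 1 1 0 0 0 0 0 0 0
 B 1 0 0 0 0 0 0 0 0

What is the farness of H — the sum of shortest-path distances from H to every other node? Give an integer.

15

Distances from H: A:1, B:2, C:2, D:2, E:2, F:2, G:2, I:2.
Sum = 1 + 2 + 2 + 2 + 2 + 2 + 2 + 2 = 15.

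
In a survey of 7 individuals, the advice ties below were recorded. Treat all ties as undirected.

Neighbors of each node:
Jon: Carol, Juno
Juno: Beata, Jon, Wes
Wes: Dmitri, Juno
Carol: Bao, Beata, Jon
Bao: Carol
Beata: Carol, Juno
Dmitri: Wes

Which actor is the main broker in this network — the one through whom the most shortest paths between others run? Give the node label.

Unnormalized betweenness of each node: Bao:0, Beata:3, Carol:11/2, Dmitri:0, Jon:3, Juno:17/2, Wes:5.
Juno has the largest value, 17/2, making it the main broker — the node through which the most shortest paths run.

Juno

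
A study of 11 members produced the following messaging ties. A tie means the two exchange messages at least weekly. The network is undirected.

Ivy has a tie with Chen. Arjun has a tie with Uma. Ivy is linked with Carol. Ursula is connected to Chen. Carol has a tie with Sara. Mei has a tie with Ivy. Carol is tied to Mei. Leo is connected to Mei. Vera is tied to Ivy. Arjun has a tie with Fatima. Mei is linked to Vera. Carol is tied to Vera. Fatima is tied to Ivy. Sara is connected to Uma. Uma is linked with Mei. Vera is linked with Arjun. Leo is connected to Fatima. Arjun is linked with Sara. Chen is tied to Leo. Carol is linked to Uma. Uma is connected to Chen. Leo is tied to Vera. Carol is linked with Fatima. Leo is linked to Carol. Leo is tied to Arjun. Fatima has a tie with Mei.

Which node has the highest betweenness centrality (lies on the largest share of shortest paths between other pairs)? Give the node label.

Unnormalized betweenness of each node: Arjun:157/60, Carol:93/20, Chen:587/60, Fatima:23/20, Ivy:53/15, Leo:299/60, Mei:33/20, Sara:1/5, Uma:317/60, Ursula:0, Vera:23/20.
Chen has the largest value, 587/60, making it the main broker — the node through which the most shortest paths run.

Chen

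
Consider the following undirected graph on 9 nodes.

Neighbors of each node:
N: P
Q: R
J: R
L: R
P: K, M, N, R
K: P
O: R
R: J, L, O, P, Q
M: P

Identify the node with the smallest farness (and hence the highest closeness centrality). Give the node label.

Farness (sum of distances to all others) for each node — J:18, K:19, L:18, M:19, N:19, O:18, P:12, Q:18, R:11.
The smallest farness is 11, for R, so R has the highest closeness.

R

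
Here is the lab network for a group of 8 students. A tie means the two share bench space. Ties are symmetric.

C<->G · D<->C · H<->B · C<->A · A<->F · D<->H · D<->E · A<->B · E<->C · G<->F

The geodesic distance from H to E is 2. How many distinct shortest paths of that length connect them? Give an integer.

1

The shortest distance is 2, and the only length-2 path is H–D–E. So there is exactly 1 shortest path.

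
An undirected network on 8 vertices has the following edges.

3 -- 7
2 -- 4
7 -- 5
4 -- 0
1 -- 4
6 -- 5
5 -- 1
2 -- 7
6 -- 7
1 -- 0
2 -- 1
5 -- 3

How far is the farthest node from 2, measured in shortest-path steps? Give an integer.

Distances from 2: 0:2, 1:1, 3:2, 4:1, 5:2, 6:2, 7:1.
The largest is 2 (to 3, 5, 6, and 0), so the eccentricity of 2 is 2.

2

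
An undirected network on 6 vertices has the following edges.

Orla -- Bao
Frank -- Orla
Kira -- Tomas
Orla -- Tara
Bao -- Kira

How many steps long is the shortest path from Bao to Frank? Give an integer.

2

One shortest route is Bao – Orla – Frank, which uses 2 edges, and Bao and Frank are not directly tied, so nothing shorter exists. So d(Bao,Frank) = 2.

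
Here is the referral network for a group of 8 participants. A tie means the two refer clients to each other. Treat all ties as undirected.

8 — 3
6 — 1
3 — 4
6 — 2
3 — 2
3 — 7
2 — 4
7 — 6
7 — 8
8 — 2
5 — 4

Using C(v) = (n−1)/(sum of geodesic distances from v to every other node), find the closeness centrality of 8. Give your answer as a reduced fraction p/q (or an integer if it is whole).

Distances from 8: 1:3, 2:1, 3:1, 4:2, 5:3, 6:2, 7:1. Sum = 13.
n = 8, so closeness = 7/13.

7/13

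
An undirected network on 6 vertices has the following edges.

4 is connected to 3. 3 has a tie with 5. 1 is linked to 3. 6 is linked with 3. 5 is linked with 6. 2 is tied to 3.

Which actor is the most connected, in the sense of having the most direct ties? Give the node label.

Degrees — 1:1, 2:1, 3:5, 4:1, 5:2, 6:2.
The maximum is 5, attained only by 3.

3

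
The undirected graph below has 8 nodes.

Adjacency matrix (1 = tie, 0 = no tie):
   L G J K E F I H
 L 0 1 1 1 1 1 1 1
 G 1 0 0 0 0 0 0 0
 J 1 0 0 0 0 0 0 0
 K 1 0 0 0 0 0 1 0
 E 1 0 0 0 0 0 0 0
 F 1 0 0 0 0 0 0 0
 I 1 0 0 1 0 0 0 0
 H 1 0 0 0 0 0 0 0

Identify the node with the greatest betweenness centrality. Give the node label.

L

Unnormalized betweenness of each node: E:0, F:0, G:0, H:0, I:0, J:0, K:0, L:20.
L has the largest value, 20, making it the main broker — the node through which the most shortest paths run.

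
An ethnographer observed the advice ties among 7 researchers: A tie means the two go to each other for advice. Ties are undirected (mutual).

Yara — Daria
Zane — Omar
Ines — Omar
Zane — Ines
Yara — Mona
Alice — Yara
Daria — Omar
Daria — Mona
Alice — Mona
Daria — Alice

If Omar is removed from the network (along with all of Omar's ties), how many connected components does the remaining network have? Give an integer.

Without Omar, the remaining ties split the others into: {Alice, Daria, Mona, Yara}; {Ines, Zane}.
That's 2 separate components.

2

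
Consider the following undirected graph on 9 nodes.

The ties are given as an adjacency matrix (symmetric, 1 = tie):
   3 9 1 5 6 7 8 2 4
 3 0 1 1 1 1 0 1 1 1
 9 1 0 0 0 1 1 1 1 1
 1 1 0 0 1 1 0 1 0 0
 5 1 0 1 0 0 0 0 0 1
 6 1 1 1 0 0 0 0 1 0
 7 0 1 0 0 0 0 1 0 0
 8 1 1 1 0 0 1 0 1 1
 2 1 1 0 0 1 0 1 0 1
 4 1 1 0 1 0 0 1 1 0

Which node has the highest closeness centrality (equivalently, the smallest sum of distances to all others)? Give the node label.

3

Farness (sum of distances to all others) for each node — 1:12, 2:11, 3:9, 4:11, 5:14, 6:12, 7:15, 8:10, 9:10.
The smallest farness is 9, for 3, so 3 has the highest closeness.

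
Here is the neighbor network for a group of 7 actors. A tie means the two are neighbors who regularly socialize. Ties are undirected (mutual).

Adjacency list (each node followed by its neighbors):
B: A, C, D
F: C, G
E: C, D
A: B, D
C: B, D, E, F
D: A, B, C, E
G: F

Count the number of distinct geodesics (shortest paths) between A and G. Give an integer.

The shortest distance is 4. The length-4 paths are: A–B–C–F–G; A–D–C–F–G.
That gives 2 distinct shortest paths.

2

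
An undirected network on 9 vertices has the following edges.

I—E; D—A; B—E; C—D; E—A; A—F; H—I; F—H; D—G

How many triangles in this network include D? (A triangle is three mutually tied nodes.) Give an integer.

0

D's neighbors are A, C, and G, but none of them are tied to each other, so no triangle contains D.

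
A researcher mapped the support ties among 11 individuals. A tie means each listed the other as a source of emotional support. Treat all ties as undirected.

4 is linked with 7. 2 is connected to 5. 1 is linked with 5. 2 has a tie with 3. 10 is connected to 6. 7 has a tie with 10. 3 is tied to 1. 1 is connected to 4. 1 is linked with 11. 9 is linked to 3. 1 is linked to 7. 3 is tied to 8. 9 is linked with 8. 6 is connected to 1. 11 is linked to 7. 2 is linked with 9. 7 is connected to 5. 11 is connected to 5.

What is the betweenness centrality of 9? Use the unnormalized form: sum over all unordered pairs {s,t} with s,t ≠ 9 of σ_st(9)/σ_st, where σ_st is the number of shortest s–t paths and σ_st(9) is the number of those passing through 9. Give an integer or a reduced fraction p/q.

Pairs whose geodesics pass through 9 — 5–8: 1/3; 2–8: 1/2.
All other pairs contribute 0.
Summing the contributions gives betweenness(9) = 5/6.

5/6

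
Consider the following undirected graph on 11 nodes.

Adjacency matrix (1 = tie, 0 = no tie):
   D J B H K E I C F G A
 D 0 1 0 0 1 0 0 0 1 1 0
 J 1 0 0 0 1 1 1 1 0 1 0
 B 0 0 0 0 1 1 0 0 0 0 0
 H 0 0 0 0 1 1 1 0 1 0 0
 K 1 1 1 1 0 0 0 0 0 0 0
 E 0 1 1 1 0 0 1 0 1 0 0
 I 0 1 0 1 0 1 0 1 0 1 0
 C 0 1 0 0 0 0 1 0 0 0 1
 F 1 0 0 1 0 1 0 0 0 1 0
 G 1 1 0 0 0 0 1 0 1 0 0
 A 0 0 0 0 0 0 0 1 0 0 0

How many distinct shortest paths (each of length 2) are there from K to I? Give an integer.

The shortest distance is 2. The length-2 paths are: K–J–I; K–H–I.
That gives 2 distinct shortest paths.

2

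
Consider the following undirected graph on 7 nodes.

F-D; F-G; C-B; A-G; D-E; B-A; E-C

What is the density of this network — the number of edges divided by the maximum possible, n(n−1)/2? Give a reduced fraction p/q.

There are 7 edges and 7 nodes, so the maximum possible is C(7,2) = 21.
Density = 7/21 = 1/3.

1/3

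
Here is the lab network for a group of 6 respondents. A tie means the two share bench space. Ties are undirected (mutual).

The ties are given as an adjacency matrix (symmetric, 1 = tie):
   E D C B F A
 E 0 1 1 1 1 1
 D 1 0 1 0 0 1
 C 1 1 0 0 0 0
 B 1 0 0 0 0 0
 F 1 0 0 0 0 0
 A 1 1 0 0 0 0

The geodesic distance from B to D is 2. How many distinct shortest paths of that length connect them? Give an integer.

The shortest distance is 2, and the only length-2 path is B–E–D. So there is exactly 1 shortest path.

1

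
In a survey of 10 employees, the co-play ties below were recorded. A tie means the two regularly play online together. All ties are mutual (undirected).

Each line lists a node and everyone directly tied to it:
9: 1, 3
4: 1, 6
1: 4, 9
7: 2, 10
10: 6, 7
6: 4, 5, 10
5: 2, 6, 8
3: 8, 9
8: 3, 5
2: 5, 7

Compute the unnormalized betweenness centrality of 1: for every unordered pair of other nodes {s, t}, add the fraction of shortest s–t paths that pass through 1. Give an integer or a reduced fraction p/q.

Pairs whose geodesics pass through 1 — 3–4: 1; 9–4: 1; 9–6: 1; 9–10: 1; 9–7: 1/2.
All other pairs contribute 0.
Summing the contributions gives betweenness(1) = 9/2.

9/2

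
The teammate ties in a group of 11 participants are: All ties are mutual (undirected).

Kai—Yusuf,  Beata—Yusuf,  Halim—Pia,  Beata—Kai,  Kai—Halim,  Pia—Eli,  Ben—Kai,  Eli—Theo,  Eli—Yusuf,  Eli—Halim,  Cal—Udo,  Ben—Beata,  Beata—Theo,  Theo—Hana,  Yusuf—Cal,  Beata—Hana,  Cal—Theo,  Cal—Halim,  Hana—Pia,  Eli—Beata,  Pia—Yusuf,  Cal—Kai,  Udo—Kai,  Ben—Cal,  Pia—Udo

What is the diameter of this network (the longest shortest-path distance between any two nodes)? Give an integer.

Eccentricity of each node (its greatest distance to any other): Beata:2, Ben:3, Cal:2, Eli:2, Halim:2, Hana:2, Kai:2, Pia:3, Theo:2, Udo:2, Yusuf:2.
The maximum eccentricity is 3, realized for instance by the pair Ben–Pia via Ben – Kai – Udo – Pia. So the diameter is 3.

3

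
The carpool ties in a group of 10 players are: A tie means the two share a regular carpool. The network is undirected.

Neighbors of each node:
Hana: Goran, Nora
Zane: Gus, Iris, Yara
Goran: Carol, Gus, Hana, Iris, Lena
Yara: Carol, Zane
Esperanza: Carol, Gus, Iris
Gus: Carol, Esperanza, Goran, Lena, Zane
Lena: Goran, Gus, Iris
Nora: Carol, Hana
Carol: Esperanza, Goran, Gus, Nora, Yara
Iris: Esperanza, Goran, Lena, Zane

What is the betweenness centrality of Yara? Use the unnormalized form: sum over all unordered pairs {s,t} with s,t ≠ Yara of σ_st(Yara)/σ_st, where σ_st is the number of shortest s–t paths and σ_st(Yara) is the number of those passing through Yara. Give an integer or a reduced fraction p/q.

Pairs whose geodesics pass through Yara — Zane–Nora: 1/2; Zane–Carol: 1/2.
All other pairs contribute 0.
Summing the contributions gives betweenness(Yara) = 1.

1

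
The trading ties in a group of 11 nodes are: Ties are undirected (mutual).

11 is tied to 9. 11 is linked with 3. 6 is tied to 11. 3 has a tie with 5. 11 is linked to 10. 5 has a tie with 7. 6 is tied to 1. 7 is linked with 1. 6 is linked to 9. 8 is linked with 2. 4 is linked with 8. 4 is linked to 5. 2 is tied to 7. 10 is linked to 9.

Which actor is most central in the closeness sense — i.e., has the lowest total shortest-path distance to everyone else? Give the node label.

5

Farness (sum of distances to all others) for each node — 1:22, 2:27, 3:21, 4:26, 5:20, 6:23, 7:21, 8:30, 9:26, 10:30, 11:22.
The smallest farness is 20, for 5, so 5 has the highest closeness.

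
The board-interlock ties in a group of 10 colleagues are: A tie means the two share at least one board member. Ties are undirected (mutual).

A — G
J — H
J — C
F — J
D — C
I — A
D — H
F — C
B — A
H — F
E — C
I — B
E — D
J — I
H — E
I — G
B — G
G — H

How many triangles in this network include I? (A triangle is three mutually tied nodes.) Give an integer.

I's neighbors: A, B, G, and J.
Neighbor pairs that are themselves tied: I–A–B; I–A–G; I–B–G. Each forms one triangle with I, for 3 in total.

3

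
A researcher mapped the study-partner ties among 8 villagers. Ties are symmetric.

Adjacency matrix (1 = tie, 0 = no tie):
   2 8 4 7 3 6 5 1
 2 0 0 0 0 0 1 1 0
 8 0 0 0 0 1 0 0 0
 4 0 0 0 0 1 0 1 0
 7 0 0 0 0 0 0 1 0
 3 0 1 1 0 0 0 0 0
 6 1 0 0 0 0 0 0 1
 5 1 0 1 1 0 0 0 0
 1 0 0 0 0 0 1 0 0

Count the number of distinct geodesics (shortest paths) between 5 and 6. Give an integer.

The shortest distance is 2, and the only length-2 path is 5–2–6. So there is exactly 1 shortest path.

1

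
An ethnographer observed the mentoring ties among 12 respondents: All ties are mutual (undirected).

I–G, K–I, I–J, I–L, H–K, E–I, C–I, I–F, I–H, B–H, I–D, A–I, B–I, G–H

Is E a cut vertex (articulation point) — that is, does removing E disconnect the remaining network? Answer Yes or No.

No

Even without E, every remaining node can still reach every other (the residual graph is connected), so E is not a cut vertex.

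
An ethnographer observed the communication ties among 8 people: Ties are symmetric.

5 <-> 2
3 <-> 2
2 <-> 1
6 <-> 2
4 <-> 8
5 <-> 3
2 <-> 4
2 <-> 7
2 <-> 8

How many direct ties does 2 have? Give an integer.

7

2 is directly tied to 1, 3, 4, 5, 6, 7, and 8. That is 7 neighbors, so the degree of 2 is 7.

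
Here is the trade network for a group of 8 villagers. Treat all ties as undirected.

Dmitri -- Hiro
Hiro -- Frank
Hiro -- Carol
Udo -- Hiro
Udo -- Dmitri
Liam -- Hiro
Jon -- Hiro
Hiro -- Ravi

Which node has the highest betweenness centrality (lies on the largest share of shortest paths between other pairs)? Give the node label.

Unnormalized betweenness of each node: Carol:0, Dmitri:0, Frank:0, Hiro:20, Jon:0, Liam:0, Ravi:0, Udo:0.
Hiro has the largest value, 20, making it the main broker — the node through which the most shortest paths run.

Hiro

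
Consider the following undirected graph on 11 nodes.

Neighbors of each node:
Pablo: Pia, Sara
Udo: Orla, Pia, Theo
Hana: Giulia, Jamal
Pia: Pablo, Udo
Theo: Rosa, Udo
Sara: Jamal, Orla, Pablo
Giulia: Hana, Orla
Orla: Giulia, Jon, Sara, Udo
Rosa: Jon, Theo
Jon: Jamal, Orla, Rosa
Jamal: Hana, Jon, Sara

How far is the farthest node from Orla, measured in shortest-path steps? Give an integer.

2

Distances from Orla: Giulia:1, Hana:2, Jamal:2, Jon:1, Pablo:2, Pia:2, Rosa:2, Sara:1, Theo:2, Udo:1.
The largest is 2 (to Jamal, Pablo, Rosa, Hana, Pia, and Theo), so the eccentricity of Orla is 2.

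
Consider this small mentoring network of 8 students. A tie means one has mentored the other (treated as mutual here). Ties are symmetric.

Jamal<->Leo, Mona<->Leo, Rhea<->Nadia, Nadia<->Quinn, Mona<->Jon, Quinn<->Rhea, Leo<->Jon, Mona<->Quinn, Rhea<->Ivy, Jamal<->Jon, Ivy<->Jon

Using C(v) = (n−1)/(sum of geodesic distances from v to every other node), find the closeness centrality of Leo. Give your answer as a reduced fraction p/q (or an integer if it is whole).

Distances from Leo: Ivy:2, Jamal:1, Jon:1, Mona:1, Nadia:3, Quinn:2, Rhea:3. Sum = 13.
n = 8, so closeness = 7/13.

7/13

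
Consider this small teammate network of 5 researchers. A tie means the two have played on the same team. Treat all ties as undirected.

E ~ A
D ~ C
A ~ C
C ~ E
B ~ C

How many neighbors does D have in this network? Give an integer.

D is directly tied to C. That is 1 neighbor, so the degree of D is 1.

1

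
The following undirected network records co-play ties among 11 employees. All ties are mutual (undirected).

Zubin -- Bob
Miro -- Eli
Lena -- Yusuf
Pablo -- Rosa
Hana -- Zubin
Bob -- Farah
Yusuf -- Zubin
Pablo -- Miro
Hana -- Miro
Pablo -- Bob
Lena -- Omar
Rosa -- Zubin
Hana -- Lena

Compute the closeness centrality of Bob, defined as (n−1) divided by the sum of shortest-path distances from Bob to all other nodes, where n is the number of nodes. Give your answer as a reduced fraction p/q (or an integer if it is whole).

Distances from Bob: Eli:3, Farah:1, Hana:2, Lena:3, Miro:2, Omar:4, Pablo:1, Rosa:2, Yusuf:2, Zubin:1. Sum = 21.
n = 11, so closeness = 10/21.

10/21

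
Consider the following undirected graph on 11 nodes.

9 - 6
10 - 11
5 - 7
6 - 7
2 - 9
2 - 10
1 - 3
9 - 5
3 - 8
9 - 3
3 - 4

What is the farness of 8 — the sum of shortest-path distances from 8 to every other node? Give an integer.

Distances from 8: 1:2, 2:3, 3:1, 4:2, 5:3, 6:3, 7:4, 9:2, 10:4, 11:5.
Sum = 2 + 3 + 1 + 2 + 3 + 3 + 4 + 2 + 4 + 5 = 29.

29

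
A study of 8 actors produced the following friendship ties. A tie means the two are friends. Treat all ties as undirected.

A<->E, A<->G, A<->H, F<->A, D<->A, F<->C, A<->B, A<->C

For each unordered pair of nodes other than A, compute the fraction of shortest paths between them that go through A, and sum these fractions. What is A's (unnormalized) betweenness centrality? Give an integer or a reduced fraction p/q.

20

Pairs whose geodesics pass through A — F–G: 1; F–D: 1; F–H: 1; F–B: 1; F–E: 1; G–D: 1; G–H: 1; G–C: 1; G–B: 1; G–E: 1; D–H: 1; D–C: 1; D–B: 1; D–E: 1 … (+6 more pairs).
All other pairs contribute 0.
Summing the contributions gives betweenness(A) = 20.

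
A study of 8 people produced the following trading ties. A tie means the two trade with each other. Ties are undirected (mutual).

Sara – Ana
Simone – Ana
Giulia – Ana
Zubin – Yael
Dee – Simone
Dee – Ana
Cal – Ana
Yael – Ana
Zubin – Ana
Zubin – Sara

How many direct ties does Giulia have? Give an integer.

Giulia is directly tied to Ana. That is 1 neighbor, so the degree of Giulia is 1.

1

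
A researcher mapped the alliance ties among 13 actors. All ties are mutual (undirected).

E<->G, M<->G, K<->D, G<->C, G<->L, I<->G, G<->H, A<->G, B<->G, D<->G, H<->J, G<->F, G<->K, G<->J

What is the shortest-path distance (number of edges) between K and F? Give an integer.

2

One shortest route is K – G – F, which uses 2 edges, and K and F are not directly tied, so nothing shorter exists. So d(K,F) = 2.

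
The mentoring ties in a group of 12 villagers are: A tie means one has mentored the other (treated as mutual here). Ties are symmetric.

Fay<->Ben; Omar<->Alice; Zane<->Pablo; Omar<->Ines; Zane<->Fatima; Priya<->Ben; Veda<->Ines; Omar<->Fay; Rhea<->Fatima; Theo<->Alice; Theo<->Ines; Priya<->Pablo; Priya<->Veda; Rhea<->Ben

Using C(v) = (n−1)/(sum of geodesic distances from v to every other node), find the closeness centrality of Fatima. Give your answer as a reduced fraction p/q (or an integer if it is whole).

Distances from Fatima: Alice:5, Ben:2, Fay:3, Ines:5, Omar:4, Pablo:2, Priya:3, Rhea:1, Theo:6, Veda:4, Zane:1. Sum = 36.
n = 12, so closeness = 11/36.

11/36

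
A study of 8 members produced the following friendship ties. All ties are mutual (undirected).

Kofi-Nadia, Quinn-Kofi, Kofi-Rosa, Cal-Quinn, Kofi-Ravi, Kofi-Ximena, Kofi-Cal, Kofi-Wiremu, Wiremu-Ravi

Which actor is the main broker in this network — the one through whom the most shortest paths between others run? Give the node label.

Unnormalized betweenness of each node: Cal:0, Kofi:19, Nadia:0, Quinn:0, Ravi:0, Rosa:0, Wiremu:0, Ximena:0.
Kofi has the largest value, 19, making it the main broker — the node through which the most shortest paths run.

Kofi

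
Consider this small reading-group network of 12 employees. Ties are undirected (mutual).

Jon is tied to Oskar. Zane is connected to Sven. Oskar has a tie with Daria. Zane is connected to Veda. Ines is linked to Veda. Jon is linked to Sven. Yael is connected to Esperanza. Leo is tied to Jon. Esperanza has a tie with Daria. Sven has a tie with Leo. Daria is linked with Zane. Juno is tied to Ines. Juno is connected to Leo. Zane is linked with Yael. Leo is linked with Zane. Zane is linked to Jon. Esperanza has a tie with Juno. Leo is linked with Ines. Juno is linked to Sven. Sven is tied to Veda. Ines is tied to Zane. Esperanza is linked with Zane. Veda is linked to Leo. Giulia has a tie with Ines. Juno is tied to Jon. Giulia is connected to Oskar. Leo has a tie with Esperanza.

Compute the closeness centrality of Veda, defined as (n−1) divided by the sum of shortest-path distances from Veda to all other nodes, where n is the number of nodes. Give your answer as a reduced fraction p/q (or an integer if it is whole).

11/19

Distances from Veda: Daria:2, Esperanza:2, Giulia:2, Ines:1, Jon:2, Juno:2, Leo:1, Oskar:3, Sven:1, Yael:2, Zane:1. Sum = 19.
n = 12, so closeness = 11/19.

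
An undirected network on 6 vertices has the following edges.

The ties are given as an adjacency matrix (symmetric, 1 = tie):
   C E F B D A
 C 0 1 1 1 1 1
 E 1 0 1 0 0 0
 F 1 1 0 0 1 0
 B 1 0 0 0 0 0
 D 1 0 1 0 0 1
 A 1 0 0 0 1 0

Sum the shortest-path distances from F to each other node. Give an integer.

7

Distances from F: A:2, B:2, C:1, D:1, E:1.
Sum = 2 + 2 + 1 + 1 + 1 = 7.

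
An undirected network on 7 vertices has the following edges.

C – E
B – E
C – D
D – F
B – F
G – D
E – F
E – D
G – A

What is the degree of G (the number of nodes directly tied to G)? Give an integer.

G is directly tied to A and D. That is 2 neighbors, so the degree of G is 2.

2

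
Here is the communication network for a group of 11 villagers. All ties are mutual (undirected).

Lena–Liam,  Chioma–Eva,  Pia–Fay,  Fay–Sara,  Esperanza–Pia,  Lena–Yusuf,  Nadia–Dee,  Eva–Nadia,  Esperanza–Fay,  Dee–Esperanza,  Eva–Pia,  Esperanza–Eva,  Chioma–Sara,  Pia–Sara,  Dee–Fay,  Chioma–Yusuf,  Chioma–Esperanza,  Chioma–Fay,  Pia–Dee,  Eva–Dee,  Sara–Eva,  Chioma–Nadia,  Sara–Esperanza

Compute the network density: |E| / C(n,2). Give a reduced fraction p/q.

23/55

There are 23 edges and 11 nodes, so the maximum possible is C(11,2) = 55.
Density = 23/55.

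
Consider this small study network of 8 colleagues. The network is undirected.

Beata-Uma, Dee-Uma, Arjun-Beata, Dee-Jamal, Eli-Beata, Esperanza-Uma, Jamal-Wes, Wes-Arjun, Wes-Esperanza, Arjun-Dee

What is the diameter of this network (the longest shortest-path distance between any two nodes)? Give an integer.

4

Eccentricity of each node (its greatest distance to any other): Arjun:2, Beata:3, Dee:3, Eli:4, Esperanza:3, Jamal:4, Uma:2, Wes:3.
The maximum eccentricity is 4, realized for instance by the pair Jamal–Eli via Jamal – Wes – Arjun – Beata – Eli. So the diameter is 4.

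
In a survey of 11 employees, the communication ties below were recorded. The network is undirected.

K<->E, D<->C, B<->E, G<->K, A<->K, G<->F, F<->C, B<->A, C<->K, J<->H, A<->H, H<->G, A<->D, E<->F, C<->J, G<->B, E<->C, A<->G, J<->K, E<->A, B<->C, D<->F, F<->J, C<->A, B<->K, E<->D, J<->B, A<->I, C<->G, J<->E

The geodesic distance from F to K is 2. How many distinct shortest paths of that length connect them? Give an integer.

4

The shortest distance is 2. The length-2 paths are: F–C–K; F–E–K; F–J–K; F–G–K.
That gives 4 distinct shortest paths.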